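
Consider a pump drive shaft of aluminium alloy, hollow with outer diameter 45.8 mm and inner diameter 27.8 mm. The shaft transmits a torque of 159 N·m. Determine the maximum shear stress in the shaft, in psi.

1410 psi

J = π(d_o⁴ − d_i⁴)/32 = π(0.0458⁴ − 0.0278⁴)/32 = 3.733×10^-7 m⁴.
τ_max = T·r/J = 159.0 × 0.0229 / 3.733×10^-7 = 9.753×10^6 Pa.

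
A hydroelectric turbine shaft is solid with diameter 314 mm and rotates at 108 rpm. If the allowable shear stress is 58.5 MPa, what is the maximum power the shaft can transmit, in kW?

J = πd⁴/32 = π(0.314)⁴/32 = 9.544×10^-4 m⁴.
T_max = τ_allow·J/r = 5.85×10^7 × 9.544×10^-4 / 0.157 = 355600 N·m.
ω = 2π·108/60 = 11.31 rad/s, so P_max = T_max·ω = 4.022×10^6 W.

4020 kW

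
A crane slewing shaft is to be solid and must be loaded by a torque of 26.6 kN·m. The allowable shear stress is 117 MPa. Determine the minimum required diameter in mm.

For a solid shaft τ_max = 16T/(πd³), so d = (16T/(π τ_allow))^(1/3) = (16·26600/(π·1.17×10^8))^(1/3) = 0.1050 m.

105 mm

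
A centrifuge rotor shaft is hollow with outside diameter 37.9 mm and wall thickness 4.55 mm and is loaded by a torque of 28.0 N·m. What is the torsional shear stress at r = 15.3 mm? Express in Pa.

3.17e6 Pa

J = π(d_o⁴ − d_i⁴)/32 = π(0.0379⁴ − 0.0288⁴)/32 = 1.350×10^-7 m⁴.
Shear stress varies linearly with radius: τ = T·r/J = 28.00 × 0.0153 / 1.350×10^-7 = 3.173×10^6 Pa.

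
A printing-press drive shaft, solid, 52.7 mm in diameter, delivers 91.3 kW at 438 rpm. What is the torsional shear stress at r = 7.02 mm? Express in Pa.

ω = 2π·438/60 = 45.87 rad/s, so T = P/ω = 91.3×10³ / 45.87 = 1991 N·m.
J = πd⁴/32 = π(0.0527)⁴/32 = 7.573×10^-7 m⁴.
Shear stress varies linearly with radius: τ = T·r/J = 1991 × 0.00702 / 7.573×10^-7 = 1.845×10^7 Pa.

1.85e7 Pa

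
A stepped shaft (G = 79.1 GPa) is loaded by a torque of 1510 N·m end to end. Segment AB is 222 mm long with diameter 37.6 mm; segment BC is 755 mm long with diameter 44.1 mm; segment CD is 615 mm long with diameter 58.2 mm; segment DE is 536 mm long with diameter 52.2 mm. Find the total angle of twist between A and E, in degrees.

J_AB = π(0.0376)⁴/32 = 1.96×10^-7 m⁴; J_BC = π(0.0441)⁴/32 = 3.71×10^-7 m⁴; J_CD = π(0.0582)⁴/32 = 1.13×10^-6 m⁴; J_DE = π(0.0522)⁴/32 = 7.29×10^-7 m⁴.
θ = (T/G)·Σ L_i/J_i = (1510/79.1×10⁹)·(0.222/1.96×10^-7 + 0.755/3.71×10^-7 + 0.615/1.13×10^-6 + 0.536/7.29×10^-7) = 0.08487 rad.

4.86°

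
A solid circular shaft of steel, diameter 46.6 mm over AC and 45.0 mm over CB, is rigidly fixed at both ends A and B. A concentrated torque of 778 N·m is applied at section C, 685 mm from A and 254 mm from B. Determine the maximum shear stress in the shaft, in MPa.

Compatibility: T_A·a/J_AC = T_B·b/J_CB with T_A + T_B = T₀.
J_AC = 4.63×10^-7 m⁴, J_CB = 4.03×10^-7 m⁴, so T_A = T₀·(J_AC/a)/((J_AC/a)+(J_CB/b)) = 232.6 N·m, T_B = 545.4 N·m.
τ in each portion: τ_AC = 1.17×10^7 Pa, τ_CB = 3.05×10^7 Pa; maximum is in CB.
τ_max = T_CB·r/J = 545.4·0.0225/4.03×10^-7 = 3.048×10^7 Pa.

30.5 MPa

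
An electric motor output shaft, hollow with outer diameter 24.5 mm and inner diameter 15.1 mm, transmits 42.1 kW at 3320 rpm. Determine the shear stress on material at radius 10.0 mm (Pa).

ω = 2π·3320/60 = 347.7 rad/s, so T = P/ω = 42.1×10³ / 347.7 = 121.1 N·m.
J = π(d_o⁴ − d_i⁴)/32 = π(0.0245⁴ − 0.0151⁴)/32 = 3.027×10^-8 m⁴.
Shear stress varies linearly with radius: τ = T·r/J = 121.1 × 0.0100 / 3.027×10^-8 = 4.001×10^7 Pa.

4.00e7 Pa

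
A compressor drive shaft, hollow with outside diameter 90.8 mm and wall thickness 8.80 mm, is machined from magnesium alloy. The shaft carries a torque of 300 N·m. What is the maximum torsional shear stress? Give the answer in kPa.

J = π(d_o⁴ − d_i⁴)/32 = π(0.0908⁴ − 0.0732⁴)/32 = 3.855×10^-6 m⁴.
τ_max = T·r/J = 300.0 × 0.0454 / 3.855×10^-6 = 3.533×10^6 Pa.

3530 kPa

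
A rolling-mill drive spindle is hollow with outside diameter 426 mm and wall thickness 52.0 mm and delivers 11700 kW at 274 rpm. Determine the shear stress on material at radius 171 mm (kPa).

32000 kPa

ω = 2π·274/60 = 28.69 rad/s, so T = P/ω = 11700×10³ / 28.69 = 407800 N·m.
J = π(d_o⁴ − d_i⁴)/32 = π(0.426⁴ − 0.322⁴)/32 = 2.178×10^-3 m⁴.
Shear stress varies linearly with radius: τ = T·r/J = 407800 × 0.171 / 2.178×10^-3 = 3.202×10^7 Pa.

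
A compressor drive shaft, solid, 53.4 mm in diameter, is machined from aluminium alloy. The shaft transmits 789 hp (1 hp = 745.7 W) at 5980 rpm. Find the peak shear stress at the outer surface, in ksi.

ω = 2π·5980/60 = 626.2 rad/s, so T = P/ω = 789×745.7 / 626.2 = 939.5 N·m.
J = πd⁴/32 = π(0.0534)⁴/32 = 7.983×10^-7 m⁴.
τ_max = T·r/J = 939.5 × 0.0267 / 7.983×10^-7 = 3.142×10^7 Pa.

4.56 ksi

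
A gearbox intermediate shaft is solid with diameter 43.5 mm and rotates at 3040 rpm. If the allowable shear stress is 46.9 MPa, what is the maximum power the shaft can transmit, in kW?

J = πd⁴/32 = π(0.0435)⁴/32 = 3.515×10^-7 m⁴.
T_max = τ_allow·J/r = 4.69×10^7 × 3.515×10^-7 / 0.0217 = 758.0 N·m.
ω = 2π·3040/60 = 318.3 rad/s, so P_max = T_max·ω = 2.413×10^5 W.

241 kW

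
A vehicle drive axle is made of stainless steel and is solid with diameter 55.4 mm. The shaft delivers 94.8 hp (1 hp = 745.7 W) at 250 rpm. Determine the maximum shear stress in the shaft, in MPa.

ω = 2π·250/60 = 26.18 rad/s, so T = P/ω = 94.8×745.7 / 26.18 = 2700 N·m.
J = πd⁴/32 = π(0.0554)⁴/32 = 9.248×10^-7 m⁴.
τ_max = T·r/J = 2700 × 0.0277 / 9.248×10^-7 = 8.088×10^7 Pa.

80.9 MPa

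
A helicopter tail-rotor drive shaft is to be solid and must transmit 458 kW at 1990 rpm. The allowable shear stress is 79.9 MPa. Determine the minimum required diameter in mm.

ω = 2π·1990/60 = 208.4 rad/s, so T = P/ω = 458×10³ / 208.4 = 2198 N·m.
For a solid shaft τ_max = 16T/(πd³), so d = (16T/(π τ_allow))^(1/3) = (16·2198/(π·7.99×10^7))^(1/3) = 0.05194 m.

51.9 mm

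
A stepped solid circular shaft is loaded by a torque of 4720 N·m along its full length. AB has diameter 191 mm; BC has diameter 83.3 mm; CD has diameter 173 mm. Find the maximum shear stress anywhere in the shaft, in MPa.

41.6 MPa

Under the same torque, τ_max = 16T/(πd³) is largest where d is smallest — segment BC (d = 83.3 mm).
τ_max = 16·4720/(π·(0.0833)³) = 4.159×10^7 Pa.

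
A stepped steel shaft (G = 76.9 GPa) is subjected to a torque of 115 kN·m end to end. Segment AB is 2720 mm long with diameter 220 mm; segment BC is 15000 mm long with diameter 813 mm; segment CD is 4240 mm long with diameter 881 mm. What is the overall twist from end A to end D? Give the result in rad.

J_AB = π(0.220)⁴/32 = 2.30×10^-4 m⁴; J_BC = π(0.813)⁴/32 = 0.0429 m⁴; J_CD = π(0.881)⁴/32 = 0.0591 m⁴.
θ = (T/G)·Σ L_i/J_i = (115000/76.9×10⁹)·(2.72/2.30×10^-4 + 15.0/0.0429 + 4.24/0.0591) = 0.01832 rad.

0.0183 rad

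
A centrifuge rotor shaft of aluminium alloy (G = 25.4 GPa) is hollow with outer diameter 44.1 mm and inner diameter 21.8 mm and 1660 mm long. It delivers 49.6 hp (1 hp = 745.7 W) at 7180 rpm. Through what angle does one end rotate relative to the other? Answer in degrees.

ω = 2π·7180/60 = 751.9 rad/s, so T = P/ω = 49.6×745.7 / 751.9 = 49.19 N·m.
J = π(d_o⁴ − d_i⁴)/32 = π(0.0441⁴ − 0.0218⁴)/32 = 3.492×10^-7 m⁴.
θ = T·L/(G·J) = 49.19 × 1.66 / (25.4×10⁹ × 3.492×10^-7) = 9.208×10^-3 rad.

0.528°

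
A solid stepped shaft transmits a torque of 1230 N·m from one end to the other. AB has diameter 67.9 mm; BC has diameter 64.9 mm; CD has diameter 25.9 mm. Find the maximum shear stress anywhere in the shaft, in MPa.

361 MPa

Under the same torque, τ_max = 16T/(πd³) is largest where d is smallest — segment CD (d = 25.9 mm).
τ_max = 16·1230/(π·(0.0259)³) = 3.606×10^8 Pa.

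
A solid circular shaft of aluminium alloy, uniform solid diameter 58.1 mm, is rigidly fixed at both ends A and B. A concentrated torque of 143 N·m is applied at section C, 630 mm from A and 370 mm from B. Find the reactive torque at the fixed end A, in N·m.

52.9 N·m

With uniform GJ and both ends fixed, compatibility θ_AC = θ_CB gives T_A·a = T_B·b, together with T_A + T_B = T₀.
T_A = T₀·b/(a+b) = 143.0·370/1000 = 52.91 N·m; T_B = 90.09 N·m.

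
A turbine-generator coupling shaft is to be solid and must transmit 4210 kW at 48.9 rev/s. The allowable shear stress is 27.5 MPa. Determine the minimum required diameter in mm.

136 mm

ω = 2π·48.9 = 307.2 rad/s, so T = P/ω = 4210×10³ / 307.2 = 13700 N·m.
For a solid shaft τ_max = 16T/(πd³), so d = (16T/(π τ_allow))^(1/3) = (16·13700/(π·2.75×10^7))^(1/3) = 0.1364 m.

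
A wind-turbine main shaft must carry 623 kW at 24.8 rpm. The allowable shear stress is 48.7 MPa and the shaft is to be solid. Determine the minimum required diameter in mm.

ω = 2π·24.8/60 = 2.597 rad/s, so T = P/ω = 623×10³ / 2.597 = 239900 N·m.
For a solid shaft τ_max = 16T/(πd³), so d = (16T/(π τ_allow))^(1/3) = (16·239900/(π·4.87×10^7))^(1/3) = 0.2927 m.

293 mm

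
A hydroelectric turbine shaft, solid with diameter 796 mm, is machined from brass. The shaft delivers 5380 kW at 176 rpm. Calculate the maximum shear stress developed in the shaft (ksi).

0.428 ksi

ω = 2π·176/60 = 18.43 rad/s, so T = P/ω = 5380×10³ / 18.43 = 291900 N·m.
J = πd⁴/32 = π(0.796)⁴/32 = 0.03941 m⁴.
τ_max = T·r/J = 291900 × 0.398 / 0.03941 = 2.948×10^6 Pa.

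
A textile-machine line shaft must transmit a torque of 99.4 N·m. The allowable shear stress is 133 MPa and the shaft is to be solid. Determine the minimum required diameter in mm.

For a solid shaft τ_max = 16T/(πd³), so d = (16T/(π τ_allow))^(1/3) = (16·99.40/(π·1.33×10^8))^(1/3) = 0.01561 m.

15.6 mm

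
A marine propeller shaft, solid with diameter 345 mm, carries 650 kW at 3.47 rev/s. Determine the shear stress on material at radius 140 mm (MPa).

ω = 2π·3.47 = 21.80 rad/s, so T = P/ω = 650×10³ / 21.80 = 29810 N·m.
J = πd⁴/32 = π(0.345)⁴/32 = 1.391×10^-3 m⁴.
Shear stress varies linearly with radius: τ = T·r/J = 29810 × 0.140 / 1.391×10^-3 = 3.001×10^6 Pa.

3.00 MPa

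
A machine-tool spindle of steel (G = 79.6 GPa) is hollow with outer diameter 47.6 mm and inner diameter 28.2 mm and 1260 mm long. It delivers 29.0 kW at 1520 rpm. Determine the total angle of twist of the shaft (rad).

ω = 2π·1520/60 = 159.2 rad/s, so T = P/ω = 29.0×10³ / 159.2 = 182.2 N·m.
J = π(d_o⁴ − d_i⁴)/32 = π(0.0476⁴ − 0.0282⁴)/32 = 4.419×10^-7 m⁴.
θ = T·L/(G·J) = 182.2 × 1.26 / (79.6×10⁹ × 4.419×10^-7) = 6.526×10^-3 rad.

0.00653 rad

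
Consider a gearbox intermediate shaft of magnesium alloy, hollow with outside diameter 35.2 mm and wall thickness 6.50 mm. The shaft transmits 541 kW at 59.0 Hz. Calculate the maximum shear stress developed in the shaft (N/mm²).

ω = 2π·59.0 = 370.7 rad/s, so T = P/ω = 541×10³ / 370.7 = 1459 N·m.
J = π(d_o⁴ − d_i⁴)/32 = π(0.0352⁴ − 0.0222⁴)/32 = 1.269×10^-7 m⁴.
τ_max = T·r/J = 1459 × 0.0176 / 1.269×10^-7 = 2.024×10^8 Pa.

202 N/mm²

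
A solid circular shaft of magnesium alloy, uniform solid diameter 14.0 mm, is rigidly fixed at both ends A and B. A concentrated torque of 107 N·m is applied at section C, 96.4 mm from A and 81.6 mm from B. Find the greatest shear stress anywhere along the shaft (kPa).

108000 kPa

With uniform GJ and both ends fixed, compatibility θ_AC = θ_CB gives T_A·a = T_B·b, together with T_A + T_B = T₀.
T_A = T₀·b/(a+b) = 107.0·81.6/178.0 = 49.05 N·m; T_B = 57.95 N·m.
τ in each portion: τ_AC = 9.10×10^7 Pa, τ_CB = 1.08×10^8 Pa; maximum is in CB.
τ_max = T_CB·r/J = 57.95·0.00700/3.77×10^-9 = 1.076×10^8 Pa.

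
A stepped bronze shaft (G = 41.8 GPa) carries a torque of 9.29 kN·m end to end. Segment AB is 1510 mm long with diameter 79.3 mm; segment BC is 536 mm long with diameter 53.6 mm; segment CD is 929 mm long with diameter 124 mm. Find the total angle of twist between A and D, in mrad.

J_AB = π(0.0793)⁴/32 = 3.88×10^-6 m⁴; J_BC = π(0.0536)⁴/32 = 8.10×10^-7 m⁴; J_CD = π(0.124)⁴/32 = 2.32×10^-5 m⁴.
θ = (T/G)·Σ L_i/J_i = (9290/41.8×10⁹)·(1.51/3.88×10^-6 + 0.536/8.10×10^-7 + 0.929/2.32×10^-5) = 0.2423 rad.

242 mrad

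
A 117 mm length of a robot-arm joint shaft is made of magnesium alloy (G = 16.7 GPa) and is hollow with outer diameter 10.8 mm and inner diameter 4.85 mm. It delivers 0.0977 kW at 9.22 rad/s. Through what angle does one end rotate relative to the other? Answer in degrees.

ω = 9.22 rad/s, so T = P/ω = 0.0977×10³ / 9.220 = 10.60 N·m.
J = π(d_o⁴ − d_i⁴)/32 = π(0.0108⁴ − 0.00485⁴)/32 = 1.281×10^-9 m⁴.
θ = T·L/(G·J) = 10.60 × 0.117 / (16.7×10⁹ × 1.281×10^-9) = 0.05794 rad.

3.32°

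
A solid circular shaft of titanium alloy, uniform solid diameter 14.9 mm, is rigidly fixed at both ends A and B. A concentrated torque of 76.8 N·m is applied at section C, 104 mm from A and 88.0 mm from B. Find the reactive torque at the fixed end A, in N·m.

35.2 N·m

With uniform GJ and both ends fixed, compatibility θ_AC = θ_CB gives T_A·a = T_B·b, together with T_A + T_B = T₀.
T_A = T₀·b/(a+b) = 76.80·88.0/192.0 = 35.20 N·m; T_B = 41.60 N·m.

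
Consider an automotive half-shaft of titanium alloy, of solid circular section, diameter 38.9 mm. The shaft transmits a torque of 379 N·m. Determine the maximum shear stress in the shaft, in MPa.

J = πd⁴/32 = π(0.0389)⁴/32 = 2.248×10^-7 m⁴.
τ_max = T·r/J = 379.0 × 0.0194 / 2.248×10^-7 = 3.279×10^7 Pa.

32.8 MPa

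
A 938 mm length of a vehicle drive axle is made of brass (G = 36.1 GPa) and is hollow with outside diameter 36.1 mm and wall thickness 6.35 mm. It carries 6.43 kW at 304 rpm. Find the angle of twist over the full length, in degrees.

ω = 2π·304/60 = 31.83 rad/s, so T = P/ω = 6.43×10³ / 31.83 = 202.0 N·m.
J = π(d_o⁴ − d_i⁴)/32 = π(0.0361⁴ − 0.0234⁴)/32 = 1.373×10^-7 m⁴.
θ = T·L/(G·J) = 202.0 × 0.938 / (36.1×10⁹ × 1.373×10^-7) = 0.03822 rad.

2.19°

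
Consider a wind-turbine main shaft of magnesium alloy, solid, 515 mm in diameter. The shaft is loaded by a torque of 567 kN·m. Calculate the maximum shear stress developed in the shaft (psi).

3070 psi

J = πd⁴/32 = π(0.515)⁴/32 = 6.906×10^-3 m⁴.
τ_max = T·r/J = 567000 × 0.258 / 6.906×10^-3 = 2.114×10^7 Pa.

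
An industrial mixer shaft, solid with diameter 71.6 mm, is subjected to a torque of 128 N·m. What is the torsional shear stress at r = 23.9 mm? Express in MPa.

1.19 MPa

J = πd⁴/32 = π(0.0716)⁴/32 = 2.580×10^-6 m⁴.
Shear stress varies linearly with radius: τ = T·r/J = 128.0 × 0.0239 / 2.580×10^-6 = 1.186×10^6 Pa.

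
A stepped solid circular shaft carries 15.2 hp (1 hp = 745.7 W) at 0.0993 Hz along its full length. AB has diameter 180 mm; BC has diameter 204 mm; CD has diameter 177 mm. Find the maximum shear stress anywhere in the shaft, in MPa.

16.7 MPa

ω = 2π·0.0993 = 0.6239 rad/s, so T = P/ω = 15.2×745.7 / 0.6239 = 18170 N·m.
Under the same torque, τ_max = 16T/(πd³) is largest where d is smallest — segment CD (d = 177 mm).
τ_max = 16·18170/(π·(0.177)³) = 1.669×10^7 Pa.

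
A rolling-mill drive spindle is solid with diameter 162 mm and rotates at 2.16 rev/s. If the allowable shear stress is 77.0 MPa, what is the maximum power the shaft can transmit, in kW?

872 kW

J = πd⁴/32 = π(0.162)⁴/32 = 6.762×10^-5 m⁴.
T_max = τ_allow·J/r = 7.70×10^7 × 6.762×10^-5 / 0.0810 = 64280 N·m.
ω = 2π·2.16 = 13.57 rad/s, so P_max = T_max·ω = 8.724×10^5 W.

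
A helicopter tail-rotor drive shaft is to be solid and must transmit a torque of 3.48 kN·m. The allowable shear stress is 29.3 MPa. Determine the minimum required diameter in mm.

84.6 mm

For a solid shaft τ_max = 16T/(πd³), so d = (16T/(π τ_allow))^(1/3) = (16·3480/(π·2.93×10^7))^(1/3) = 0.08457 m.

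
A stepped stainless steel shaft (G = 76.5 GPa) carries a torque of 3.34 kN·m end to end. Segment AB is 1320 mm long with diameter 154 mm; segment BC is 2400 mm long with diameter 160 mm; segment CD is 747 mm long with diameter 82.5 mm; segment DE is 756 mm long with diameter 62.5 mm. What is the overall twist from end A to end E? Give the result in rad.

0.0319 rad

J_AB = π(0.154)⁴/32 = 5.52×10^-5 m⁴; J_BC = π(0.160)⁴/32 = 6.43×10^-5 m⁴; J_CD = π(0.0825)⁴/32 = 4.55×10^-6 m⁴; J_DE = π(0.0625)⁴/32 = 1.50×10^-6 m⁴.
θ = (T/G)·Σ L_i/J_i = (3340/76.5×10⁹)·(1.32/5.52×10^-5 + 2.40/6.43×10^-5 + 0.747/4.55×10^-6 + 0.756/1.50×10^-6) = 0.03188 rad.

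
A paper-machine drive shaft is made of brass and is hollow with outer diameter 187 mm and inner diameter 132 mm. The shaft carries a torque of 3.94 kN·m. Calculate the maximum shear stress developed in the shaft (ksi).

J = π(d_o⁴ − d_i⁴)/32 = π(0.187⁴ − 0.132⁴)/32 = 9.025×10^-5 m⁴.
τ_max = T·r/J = 3940 × 0.0935 / 9.025×10^-5 = 4.082×10^6 Pa.

0.592 ksi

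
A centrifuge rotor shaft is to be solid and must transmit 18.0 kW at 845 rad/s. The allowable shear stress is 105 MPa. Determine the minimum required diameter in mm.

ω = 845 rad/s, so T = P/ω = 18.0×10³ / 845.0 = 21.30 N·m.
For a solid shaft τ_max = 16T/(πd³), so d = (16T/(π τ_allow))^(1/3) = (16·21.30/(π·1.05×10^8))^(1/3) = 0.01011 m.

10.1 mm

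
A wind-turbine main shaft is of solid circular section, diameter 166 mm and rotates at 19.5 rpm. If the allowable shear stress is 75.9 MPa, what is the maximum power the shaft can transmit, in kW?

139 kW

J = πd⁴/32 = π(0.166)⁴/32 = 7.455×10^-5 m⁴.
T_max = τ_allow·J/r = 7.59×10^7 × 7.455×10^-5 / 0.0830 = 68170 N·m.
ω = 2π·19.5/60 = 2.042 rad/s, so P_max = T_max·ω = 1.392×10^5 W.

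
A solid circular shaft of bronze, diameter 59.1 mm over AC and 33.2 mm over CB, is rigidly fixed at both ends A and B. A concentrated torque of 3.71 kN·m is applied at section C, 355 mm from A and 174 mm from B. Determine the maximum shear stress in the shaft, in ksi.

Compatibility: T_A·a/J_AC = T_B·b/J_CB with T_A + T_B = T₀.
J_AC = 1.20×10^-6 m⁴, J_CB = 1.19×10^-7 m⁴, so T_A = T₀·(J_AC/a)/((J_AC/a)+(J_CB/b)) = 3083 N·m, T_B = 626.5 N·m.
τ in each portion: τ_AC = 7.61×10^7 Pa, τ_CB = 8.72×10^7 Pa; maximum is in CB.
τ_max = T_CB·r/J = 626.5·0.0166/1.19×10^-7 = 8.719×10^7 Pa.

12.6 ksi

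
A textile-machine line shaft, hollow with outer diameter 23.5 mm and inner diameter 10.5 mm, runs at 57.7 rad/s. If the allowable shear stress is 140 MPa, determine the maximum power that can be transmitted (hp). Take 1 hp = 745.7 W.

J = π(d_o⁴ − d_i⁴)/32 = π(0.0235⁴ − 0.0105⁴)/32 = 2.875×10^-8 m⁴.
T_max = τ_allow·J/r = 1.40×10^8 × 2.875×10^-8 / 0.0118 = 342.5 N·m.
ω = 57.7 rad/s, so P_max = T_max·ω = 1.976×10^4 W.

26.5 hp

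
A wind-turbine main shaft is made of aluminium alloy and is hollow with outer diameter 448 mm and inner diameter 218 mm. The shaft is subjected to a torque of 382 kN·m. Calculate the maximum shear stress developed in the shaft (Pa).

2.29e7 Pa

J = π(d_o⁴ − d_i⁴)/32 = π(0.448⁴ − 0.218⁴)/32 = 3.733×10^-3 m⁴.
τ_max = T·r/J = 382000 × 0.224 / 3.733×10^-3 = 2.292×10^7 Pa.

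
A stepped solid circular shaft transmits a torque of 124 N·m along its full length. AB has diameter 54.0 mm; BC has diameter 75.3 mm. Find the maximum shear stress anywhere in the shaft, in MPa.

4.01 MPa

Under the same torque, τ_max = 16T/(πd³) is largest where d is smallest — segment AB (d = 54.0 mm).
τ_max = 16·124.0/(π·(0.0540)³) = 4.011×10^6 Pa.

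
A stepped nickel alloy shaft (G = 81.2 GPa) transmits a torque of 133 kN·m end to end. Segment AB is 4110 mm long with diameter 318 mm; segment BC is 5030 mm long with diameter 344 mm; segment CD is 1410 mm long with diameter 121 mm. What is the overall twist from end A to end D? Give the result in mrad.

J_AB = π(0.318)⁴/32 = 1.00×10^-3 m⁴; J_BC = π(0.344)⁴/32 = 1.37×10^-3 m⁴; J_CD = π(0.121)⁴/32 = 2.10×10^-5 m⁴.
θ = (T/G)·Σ L_i/J_i = (133000/81.2×10⁹)·(4.11/1.00×10^-3 + 5.03/1.37×10^-3 + 1.41/2.10×10^-5) = 0.1224 rad.

122 mrad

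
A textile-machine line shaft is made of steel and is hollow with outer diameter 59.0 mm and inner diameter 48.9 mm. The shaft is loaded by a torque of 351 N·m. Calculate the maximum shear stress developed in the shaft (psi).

2390 psi

J = π(d_o⁴ − d_i⁴)/32 = π(0.0590⁴ − 0.0489⁴)/32 = 6.283×10^-7 m⁴.
τ_max = T·r/J = 351.0 × 0.0295 / 6.283×10^-7 = 1.648×10^7 Pa.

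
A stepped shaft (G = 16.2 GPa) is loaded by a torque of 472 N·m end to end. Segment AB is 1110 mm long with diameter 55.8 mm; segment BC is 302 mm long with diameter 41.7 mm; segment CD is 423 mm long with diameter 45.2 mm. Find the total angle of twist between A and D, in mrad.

J_AB = π(0.0558)⁴/32 = 9.52×10^-7 m⁴; J_BC = π(0.0417)⁴/32 = 2.97×10^-7 m⁴; J_CD = π(0.0452)⁴/32 = 4.10×10^-7 m⁴.
θ = (T/G)·Σ L_i/J_i = (472.0/16.2×10⁹)·(1.11/9.52×10^-7 + 0.302/2.97×10^-7 + 0.423/4.10×10^-7) = 0.09370 rad.

93.7 mrad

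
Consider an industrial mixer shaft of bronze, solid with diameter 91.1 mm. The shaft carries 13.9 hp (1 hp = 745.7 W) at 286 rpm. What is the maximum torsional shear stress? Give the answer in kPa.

2330 kPa

ω = 2π·286/60 = 29.95 rad/s, so T = P/ω = 13.9×745.7 / 29.95 = 346.1 N·m.
J = πd⁴/32 = π(0.0911)⁴/32 = 6.762×10^-6 m⁴.
τ_max = T·r/J = 346.1 × 0.0456 / 6.762×10^-6 = 2.331×10^6 Pa.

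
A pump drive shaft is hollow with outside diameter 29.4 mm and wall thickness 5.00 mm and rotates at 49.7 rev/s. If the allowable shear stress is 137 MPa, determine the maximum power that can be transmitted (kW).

J = π(d_o⁴ − d_i⁴)/32 = π(0.0294⁴ − 0.0194⁴)/32 = 5.944×10^-8 m⁴.
T_max = τ_allow·J/r = 1.37×10^8 × 5.944×10^-8 / 0.0147 = 554.0 N·m.
ω = 2π·49.7 = 312.3 rad/s, so P_max = T_max·ω = 1.730×10^5 W.

173 kW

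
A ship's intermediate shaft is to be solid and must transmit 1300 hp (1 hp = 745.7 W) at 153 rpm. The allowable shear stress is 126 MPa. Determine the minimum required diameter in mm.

135 mm

ω = 2π·153/60 = 16.02 rad/s, so T = P/ω = 1300×745.7 / 16.02 = 60500 N·m.
For a solid shaft τ_max = 16T/(πd³), so d = (16T/(π τ_allow))^(1/3) = (16·60500/(π·1.26×10^8))^(1/3) = 0.1347 m.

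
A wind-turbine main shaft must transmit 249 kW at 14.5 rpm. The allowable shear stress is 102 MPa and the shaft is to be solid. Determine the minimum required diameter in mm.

ω = 2π·14.5/60 = 1.518 rad/s, so T = P/ω = 249×10³ / 1.518 = 164000 N·m.
For a solid shaft τ_max = 16T/(πd³), so d = (16T/(π τ_allow))^(1/3) = (16·164000/(π·1.02×10^8))^(1/3) = 0.2016 m.

202 mm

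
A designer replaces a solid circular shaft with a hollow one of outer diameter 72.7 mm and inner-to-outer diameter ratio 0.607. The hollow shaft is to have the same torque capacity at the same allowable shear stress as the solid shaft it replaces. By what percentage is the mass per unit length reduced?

Equal τ_max and T ⇒ the solid shaft needs d_s³ = d_o³(1−k⁴), so d_s = 72.7·(1−0.607⁴)^(1/3) = 69.25 mm.
Area ratio A_h/A_s = d_o²(1−k²)/d_s² = (1−k²)/(1−k⁴)^(2/3) = 0.6961.
Mass saving = 1 − 0.6961 = 30.4 %.

30.4 %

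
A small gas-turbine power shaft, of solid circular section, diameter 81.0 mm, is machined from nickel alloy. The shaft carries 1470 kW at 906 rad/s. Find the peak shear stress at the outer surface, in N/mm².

15.5 N/mm²

ω = 906 rad/s, so T = P/ω = 1470×10³ / 906.0 = 1623 N·m.
J = πd⁴/32 = π(0.0810)⁴/32 = 4.226×10^-6 m⁴.
τ_max = T·r/J = 1623 × 0.0405 / 4.226×10^-6 = 1.555×10^7 Pa.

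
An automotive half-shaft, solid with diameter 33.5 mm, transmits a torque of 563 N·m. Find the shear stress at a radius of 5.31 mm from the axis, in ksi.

J = πd⁴/32 = π(0.0335)⁴/32 = 1.236×10^-7 m⁴.
Shear stress varies linearly with radius: τ = T·r/J = 563.0 × 0.00531 / 1.236×10^-7 = 2.418×10^7 Pa.

3.51 ksi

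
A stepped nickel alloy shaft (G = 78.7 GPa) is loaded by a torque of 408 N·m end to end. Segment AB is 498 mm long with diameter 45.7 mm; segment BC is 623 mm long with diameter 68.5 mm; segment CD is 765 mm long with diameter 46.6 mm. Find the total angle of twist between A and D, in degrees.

0.922°

J_AB = π(0.0457)⁴/32 = 4.28×10^-7 m⁴; J_BC = π(0.0685)⁴/32 = 2.16×10^-6 m⁴; J_CD = π(0.0466)⁴/32 = 4.63×10^-7 m⁴.
θ = (T/G)·Σ L_i/J_i = (408.0/78.7×10⁹)·(0.498/4.28×10^-7 + 0.623/2.16×10^-6 + 0.765/4.63×10^-7) = 0.01609 rad.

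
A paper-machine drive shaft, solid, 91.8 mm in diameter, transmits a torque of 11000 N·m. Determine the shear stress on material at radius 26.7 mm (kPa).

J = πd⁴/32 = π(0.0918)⁴/32 = 6.972×10^-6 m⁴.
Shear stress varies linearly with radius: τ = T·r/J = 11000 × 0.0267 / 6.972×10^-6 = 4.212×10^7 Pa.

42100 kPa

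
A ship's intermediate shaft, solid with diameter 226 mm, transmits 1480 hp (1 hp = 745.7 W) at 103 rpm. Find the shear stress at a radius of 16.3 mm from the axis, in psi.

ω = 2π·103/60 = 10.79 rad/s, so T = P/ω = 1480×745.7 / 10.79 = 102300 N·m.
J = πd⁴/32 = π(0.226)⁴/32 = 2.561×10^-4 m⁴.
Shear stress varies linearly with radius: τ = T·r/J = 102300 × 0.0163 / 2.561×10^-4 = 6.512×10^6 Pa.

944 psi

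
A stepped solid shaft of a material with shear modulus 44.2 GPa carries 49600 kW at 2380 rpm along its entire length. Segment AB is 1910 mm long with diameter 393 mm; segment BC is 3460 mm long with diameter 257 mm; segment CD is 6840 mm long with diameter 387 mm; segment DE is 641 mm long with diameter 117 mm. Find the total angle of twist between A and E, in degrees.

12.1°

ω = 2π·2380/60 = 249.2 rad/s, so T = P/ω = 49600×10³ / 249.2 = 199000 N·m.
J_AB = π(0.393)⁴/32 = 2.34×10^-3 m⁴; J_BC = π(0.257)⁴/32 = 4.28×10^-4 m⁴; J_CD = π(0.387)⁴/32 = 2.20×10^-3 m⁴; J_DE = π(0.117)⁴/32 = 1.84×10^-5 m⁴.
θ = (T/G)·Σ L_i/J_i = (199000/44.2×10⁹)·(1.91/2.34×10^-3 + 3.46/4.28×10^-4 + 6.84/2.20×10^-3 + 0.641/1.84×10^-5) = 0.2109 rad.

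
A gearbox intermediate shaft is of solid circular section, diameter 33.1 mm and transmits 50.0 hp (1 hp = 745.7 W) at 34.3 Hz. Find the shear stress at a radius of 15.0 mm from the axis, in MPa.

22.0 MPa

ω = 2π·34.3 = 215.5 rad/s, so T = P/ω = 50.0×745.7 / 215.5 = 173.0 N·m.
J = πd⁴/32 = π(0.0331)⁴/32 = 1.178×10^-7 m⁴.
Shear stress varies linearly with radius: τ = T·r/J = 173.0 × 0.0150 / 1.178×10^-7 = 2.202×10^7 Pa.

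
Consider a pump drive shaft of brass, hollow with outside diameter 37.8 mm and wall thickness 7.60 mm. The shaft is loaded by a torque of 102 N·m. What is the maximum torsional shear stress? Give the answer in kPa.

J = π(d_o⁴ − d_i⁴)/32 = π(0.0378⁴ − 0.0226⁴)/32 = 1.748×10^-7 m⁴.
τ_max = T·r/J = 102.0 × 0.0189 / 1.748×10^-7 = 1.103×10^7 Pa.

11000 kPa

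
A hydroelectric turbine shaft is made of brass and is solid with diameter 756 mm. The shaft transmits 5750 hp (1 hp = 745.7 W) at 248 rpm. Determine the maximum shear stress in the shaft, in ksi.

ω = 2π·248/60 = 25.97 rad/s, so T = P/ω = 5750×745.7 / 25.97 = 165100 N·m.
J = πd⁴/32 = π(0.756)⁴/32 = 0.03207 m⁴.
τ_max = T·r/J = 165100 × 0.378 / 0.03207 = 1.946×10^6 Pa.

0.282 ksi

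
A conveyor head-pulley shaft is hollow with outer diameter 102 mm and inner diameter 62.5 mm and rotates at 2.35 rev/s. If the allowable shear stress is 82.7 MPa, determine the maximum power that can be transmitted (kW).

J = π(d_o⁴ − d_i⁴)/32 = π(0.102⁴ − 0.0625⁴)/32 = 9.129×10^-6 m⁴.
T_max = τ_allow·J/r = 8.27×10^7 × 9.129×10^-6 / 0.0510 = 14800 N·m.
ω = 2π·2.35 = 14.77 rad/s, so P_max = T_max·ω = 2.186×10^5 W.

219 kW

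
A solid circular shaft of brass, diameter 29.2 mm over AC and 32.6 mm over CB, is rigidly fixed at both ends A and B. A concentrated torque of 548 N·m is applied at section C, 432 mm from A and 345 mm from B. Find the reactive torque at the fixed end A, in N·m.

Compatibility: T_A·a/J_AC = T_B·b/J_CB with T_A + T_B = T₀.
J_AC = 7.14×10^-8 m⁴, J_CB = 1.11×10^-7 m⁴, so T_A = T₀·(J_AC/a)/((J_AC/a)+(J_CB/b)) = 186.1 N·m, T_B = 361.9 N·m.

186 N·m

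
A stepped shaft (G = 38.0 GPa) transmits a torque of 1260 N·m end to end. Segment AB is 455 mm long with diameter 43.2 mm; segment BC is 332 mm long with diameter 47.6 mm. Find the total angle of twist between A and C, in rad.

J_AB = π(0.0432)⁴/32 = 3.42×10^-7 m⁴; J_BC = π(0.0476)⁴/32 = 5.04×10^-7 m⁴.
θ = (T/G)·Σ L_i/J_i = (1260/38.0×10⁹)·(0.455/3.42×10^-7 + 0.332/5.04×10^-7) = 0.06597 rad.

0.0660 rad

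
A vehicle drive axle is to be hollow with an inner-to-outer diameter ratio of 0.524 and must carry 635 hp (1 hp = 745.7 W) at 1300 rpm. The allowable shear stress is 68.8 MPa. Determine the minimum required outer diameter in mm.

ω = 2π·1300/60 = 136.1 rad/s, so T = P/ω = 635×745.7 / 136.1 = 3478 N·m.
For a hollow shaft with d_i/d_o = 0.524: τ_max = 16T/(π d_o³ (1−k⁴)), so d_o = [16T/(π τ_allow (1−k⁴))]^(1/3) = [16·3478/(π·6.88×10^7·0.9246)]^(1/3) = 0.06530 m.

65.3 mm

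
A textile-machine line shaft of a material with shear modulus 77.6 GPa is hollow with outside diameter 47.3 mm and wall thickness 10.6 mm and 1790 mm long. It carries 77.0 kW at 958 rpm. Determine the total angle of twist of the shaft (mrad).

ω = 2π·958/60 = 100.3 rad/s, so T = P/ω = 77.0×10³ / 100.3 = 767.5 N·m.
J = π(d_o⁴ − d_i⁴)/32 = π(0.0473⁴ − 0.0261⁴)/32 = 4.459×10^-7 m⁴.
θ = T·L/(G·J) = 767.5 × 1.79 / (77.6×10⁹ × 4.459×10^-7) = 0.03971 rad.

39.7 mrad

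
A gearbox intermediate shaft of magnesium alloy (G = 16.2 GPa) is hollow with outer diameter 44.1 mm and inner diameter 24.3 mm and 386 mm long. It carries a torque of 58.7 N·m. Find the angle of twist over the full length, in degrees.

0.238°

J = π(d_o⁴ − d_i⁴)/32 = π(0.0441⁴ − 0.0243⁴)/32 = 3.371×10^-7 m⁴.
θ = T·L/(G·J) = 58.70 × 0.386 / (16.2×10⁹ × 3.371×10^-7) = 4.149×10^-3 rad.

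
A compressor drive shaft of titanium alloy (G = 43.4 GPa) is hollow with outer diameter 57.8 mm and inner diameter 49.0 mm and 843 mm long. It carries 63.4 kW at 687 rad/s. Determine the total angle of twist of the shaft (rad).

ω = 687 rad/s, so T = P/ω = 63.4×10³ / 687.0 = 92.29 N·m.
J = π(d_o⁴ − d_i⁴)/32 = π(0.0578⁴ − 0.0490⁴)/32 = 5.298×10^-7 m⁴.
θ = T·L/(G·J) = 92.29 × 0.843 / (43.4×10⁹ × 5.298×10^-7) = 3.383×10^-3 rad.

0.00338 rad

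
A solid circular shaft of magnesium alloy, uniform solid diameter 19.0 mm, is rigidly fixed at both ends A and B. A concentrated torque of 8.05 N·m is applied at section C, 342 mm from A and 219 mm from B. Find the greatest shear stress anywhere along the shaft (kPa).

With uniform GJ and both ends fixed, compatibility θ_AC = θ_CB gives T_A·a = T_B·b, together with T_A + T_B = T₀.
T_A = T₀·b/(a+b) = 8.050·219/561.0 = 3.143 N·m; T_B = 4.907 N·m.
τ in each portion: τ_AC = 2.33×10^6 Pa, τ_CB = 3.64×10^6 Pa; maximum is in CB.
τ_max = T_CB·r/J = 4.907·0.00950/1.28×10^-8 = 3.644×10^6 Pa.

3640 kPa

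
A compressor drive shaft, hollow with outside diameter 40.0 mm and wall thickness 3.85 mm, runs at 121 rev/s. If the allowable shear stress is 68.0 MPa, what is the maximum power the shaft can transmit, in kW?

373 kW

J = π(d_o⁴ − d_i⁴)/32 = π(0.0400⁴ − 0.0323⁴)/32 = 1.445×10^-7 m⁴.
T_max = τ_allow·J/r = 6.80×10^7 × 1.445×10^-7 / 0.0200 = 491.2 N·m.
ω = 2π·121 = 760.3 rad/s, so P_max = T_max·ω = 3.734×10^5 W.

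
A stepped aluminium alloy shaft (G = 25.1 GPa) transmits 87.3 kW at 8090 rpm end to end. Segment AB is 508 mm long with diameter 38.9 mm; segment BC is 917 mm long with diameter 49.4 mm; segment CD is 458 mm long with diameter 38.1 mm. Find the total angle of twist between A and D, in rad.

ω = 2π·8090/60 = 847.2 rad/s, so T = P/ω = 87.3×10³ / 847.2 = 103.0 N·m.
J_AB = π(0.0389)⁴/32 = 2.25×10^-7 m⁴; J_BC = π(0.0494)⁴/32 = 5.85×10^-7 m⁴; J_CD = π(0.0381)⁴/32 = 2.07×10^-7 m⁴.
θ = (T/G)·Σ L_i/J_i = (103.0/25.1×10⁹)·(0.508/2.25×10^-7 + 0.917/5.85×10^-7 + 0.458/2.07×10^-7) = 0.02481 rad.

0.0248 rad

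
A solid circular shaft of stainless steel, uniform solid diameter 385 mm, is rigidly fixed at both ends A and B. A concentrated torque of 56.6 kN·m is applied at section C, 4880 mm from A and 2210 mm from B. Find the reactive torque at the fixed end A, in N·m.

With uniform GJ and both ends fixed, compatibility θ_AC = θ_CB gives T_A·a = T_B·b, together with T_A + T_B = T₀.
T_A = T₀·b/(a+b) = 56600·2210/7090 = 17640 N·m; T_B = 38960 N·m.

17600 N·m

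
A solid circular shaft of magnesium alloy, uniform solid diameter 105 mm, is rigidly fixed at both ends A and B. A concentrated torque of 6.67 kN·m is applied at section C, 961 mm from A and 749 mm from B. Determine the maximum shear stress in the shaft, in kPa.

16500 kPa

With uniform GJ and both ends fixed, compatibility θ_AC = θ_CB gives T_A·a = T_B·b, together with T_A + T_B = T₀.
T_A = T₀·b/(a+b) = 6670·749/1710 = 2922 N·m; T_B = 3748 N·m.
τ in each portion: τ_AC = 1.29×10^7 Pa, τ_CB = 1.65×10^7 Pa; maximum is in CB.
τ_max = T_CB·r/J = 3748·0.0525/1.19×10^-5 = 1.649×10^7 Pa.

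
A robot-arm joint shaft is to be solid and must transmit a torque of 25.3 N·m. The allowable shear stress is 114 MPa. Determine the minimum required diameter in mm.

10.4 mm

For a solid shaft τ_max = 16T/(πd³), so d = (16T/(π τ_allow))^(1/3) = (16·25.30/(π·1.14×10^8))^(1/3) = 0.01042 m.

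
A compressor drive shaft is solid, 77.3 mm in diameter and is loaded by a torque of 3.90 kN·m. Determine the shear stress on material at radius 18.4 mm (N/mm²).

20.5 N/mm²

J = πd⁴/32 = π(0.0773)⁴/32 = 3.505×10^-6 m⁴.
Shear stress varies linearly with radius: τ = T·r/J = 3900 × 0.0184 / 3.505×10^-6 = 2.047×10^7 Pa.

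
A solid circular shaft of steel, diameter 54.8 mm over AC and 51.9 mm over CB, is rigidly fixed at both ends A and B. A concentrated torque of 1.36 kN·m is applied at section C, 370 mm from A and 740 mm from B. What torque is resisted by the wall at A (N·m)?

Compatibility: T_A·a/J_AC = T_B·b/J_CB with T_A + T_B = T₀.
J_AC = 8.85×10^-7 m⁴, J_CB = 7.12×10^-7 m⁴, so T_A = T₀·(J_AC/a)/((J_AC/a)+(J_CB/b)) = 969.9 N·m, T_B = 390.1 N·m.

970 N·m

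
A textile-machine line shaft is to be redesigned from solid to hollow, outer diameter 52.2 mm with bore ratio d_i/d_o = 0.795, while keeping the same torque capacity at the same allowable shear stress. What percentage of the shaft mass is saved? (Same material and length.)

48.3 %

Equal τ_max and T ⇒ the solid shaft needs d_s³ = d_o³(1−k⁴), so d_s = 52.2·(1−0.795⁴)^(1/3) = 44.04 mm.
Area ratio A_h/A_s = d_o²(1−k²)/d_s² = (1−k²)/(1−k⁴)^(2/3) = 0.5170.
Mass saving = 1 − 0.5170 = 48.3 %.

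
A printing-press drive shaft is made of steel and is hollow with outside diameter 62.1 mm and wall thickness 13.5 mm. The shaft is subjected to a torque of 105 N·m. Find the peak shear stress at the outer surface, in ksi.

J = π(d_o⁴ − d_i⁴)/32 = π(0.0621⁴ − 0.0351⁴)/32 = 1.311×10^-6 m⁴.
τ_max = T·r/J = 105.0 × 0.0311 / 1.311×10^-6 = 2.487×10^6 Pa.

0.361 ksi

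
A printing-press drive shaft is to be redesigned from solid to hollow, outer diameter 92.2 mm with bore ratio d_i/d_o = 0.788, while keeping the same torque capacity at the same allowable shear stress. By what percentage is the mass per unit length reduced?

47.6 %

Equal τ_max and T ⇒ the solid shaft needs d_s³ = d_o³(1−k⁴), so d_s = 92.2·(1−0.788⁴)^(1/3) = 78.38 mm.
Area ratio A_h/A_s = d_o²(1−k²)/d_s² = (1−k²)/(1−k⁴)^(2/3) = 0.5245.
Mass saving = 1 − 0.5245 = 47.6 %.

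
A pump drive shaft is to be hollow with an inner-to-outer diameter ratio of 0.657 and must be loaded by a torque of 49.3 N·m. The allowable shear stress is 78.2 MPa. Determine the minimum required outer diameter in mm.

15.8 mm

For a hollow shaft with d_i/d_o = 0.657: τ_max = 16T/(π d_o³ (1−k⁴)), so d_o = [16T/(π τ_allow (1−k⁴))]^(1/3) = [16·49.30/(π·7.82×10^7·0.8137)]^(1/3) = 0.01580 m.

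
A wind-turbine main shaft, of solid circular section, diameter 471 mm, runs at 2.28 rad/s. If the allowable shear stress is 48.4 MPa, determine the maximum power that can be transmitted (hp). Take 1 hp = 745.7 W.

J = πd⁴/32 = π(0.471)⁴/32 = 4.832×10^-3 m⁴.
T_max = τ_allow·J/r = 4.84×10^7 × 4.832×10^-3 / 0.235 = 993000 N·m.
ω = 2.28 rad/s, so P_max = T_max·ω = 2.264×10^6 W.

3040 hp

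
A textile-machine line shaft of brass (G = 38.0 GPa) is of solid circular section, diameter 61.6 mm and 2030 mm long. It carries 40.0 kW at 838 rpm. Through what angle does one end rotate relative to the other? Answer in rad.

0.0172 rad

ω = 2π·838/60 = 87.76 rad/s, so T = P/ω = 40.0×10³ / 87.76 = 455.8 N·m.
J = πd⁴/32 = π(0.0616)⁴/32 = 1.414×10^-6 m⁴.
θ = T·L/(G·J) = 455.8 × 2.03 / (38.0×10⁹ × 1.414×10^-6) = 0.01723 rad.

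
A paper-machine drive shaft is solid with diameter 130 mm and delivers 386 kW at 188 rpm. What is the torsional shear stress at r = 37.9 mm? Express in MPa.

26.5 MPa

ω = 2π·188/60 = 19.69 rad/s, so T = P/ω = 386×10³ / 19.69 = 19610 N·m.
J = πd⁴/32 = π(0.130)⁴/32 = 2.804×10^-5 m⁴.
Shear stress varies linearly with radius: τ = T·r/J = 19610 × 0.0379 / 2.804×10^-5 = 2.650×10^7 Pa.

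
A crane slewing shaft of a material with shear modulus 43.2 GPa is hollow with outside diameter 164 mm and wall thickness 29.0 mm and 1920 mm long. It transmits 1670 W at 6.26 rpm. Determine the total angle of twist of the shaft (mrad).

ω = 2π·6.26/60 = 0.6555 rad/s, so T = P/ω = 1670 / 0.6555 = 2547 N·m.
J = π(d_o⁴ − d_i⁴)/32 = π(0.164⁴ − 0.106⁴)/32 = 5.862×10^-5 m⁴.
θ = T·L/(G·J) = 2547 × 1.92 / (43.2×10⁹ × 5.862×10^-5) = 1.931×10^-3 rad.

1.93 mrad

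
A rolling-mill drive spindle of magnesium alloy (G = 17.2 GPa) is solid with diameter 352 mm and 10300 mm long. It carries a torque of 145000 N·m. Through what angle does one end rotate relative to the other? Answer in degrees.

J = πd⁴/32 = π(0.352)⁴/32 = 1.507×10^-3 m⁴.
θ = T·L/(G·J) = 145000 × 10.3 / (17.2×10⁹ × 1.507×10^-3) = 0.05761 rad.

3.30°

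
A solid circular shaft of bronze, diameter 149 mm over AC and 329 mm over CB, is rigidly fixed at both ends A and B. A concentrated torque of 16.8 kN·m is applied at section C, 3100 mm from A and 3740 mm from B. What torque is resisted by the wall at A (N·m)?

811 N·m

Compatibility: T_A·a/J_AC = T_B·b/J_CB with T_A + T_B = T₀.
J_AC = 4.84×10^-5 m⁴, J_CB = 1.15×10^-3 m⁴, so T_A = T₀·(J_AC/a)/((J_AC/a)+(J_CB/b)) = 811.5 N·m, T_B = 15990 N·m.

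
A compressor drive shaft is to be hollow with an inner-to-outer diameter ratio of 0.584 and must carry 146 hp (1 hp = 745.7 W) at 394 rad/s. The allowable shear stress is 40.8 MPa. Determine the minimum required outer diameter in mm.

ω = 394 rad/s, so T = P/ω = 146×745.7 / 394.0 = 276.3 N·m.
For a hollow shaft with d_i/d_o = 0.584: τ_max = 16T/(π d_o³ (1−k⁴)), so d_o = [16T/(π τ_allow (1−k⁴))]^(1/3) = [16·276.3/(π·4.08×10^7·0.8837)]^(1/3) = 0.03392 m.

33.9 mm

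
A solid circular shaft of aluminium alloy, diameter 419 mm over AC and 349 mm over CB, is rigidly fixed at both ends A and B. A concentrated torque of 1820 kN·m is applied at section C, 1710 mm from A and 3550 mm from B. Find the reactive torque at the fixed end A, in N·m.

1.48e6 N·m

Compatibility: T_A·a/J_AC = T_B·b/J_CB with T_A + T_B = T₀.
J_AC = 3.03×10^-3 m⁴, J_CB = 1.46×10^-3 m⁴, so T_A = T₀·(J_AC/a)/((J_AC/a)+(J_CB/b)) = 1.477e6 N·m, T_B = 342600 N·m.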